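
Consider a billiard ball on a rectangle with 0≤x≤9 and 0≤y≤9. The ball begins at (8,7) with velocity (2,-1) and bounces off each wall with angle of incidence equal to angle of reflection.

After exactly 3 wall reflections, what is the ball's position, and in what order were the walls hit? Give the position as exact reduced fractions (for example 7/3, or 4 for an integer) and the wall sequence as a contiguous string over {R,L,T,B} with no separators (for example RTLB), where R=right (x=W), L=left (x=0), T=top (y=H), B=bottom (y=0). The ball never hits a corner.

Final position: (4,0)
Wall sequence: RLB

1. t=1/2 → R at (9,13/2); v=(-2,-1)
2. t=9/2 → L at (0,2); v=(2,-1)
3. t=2 → B at (4,0); v=(2,1)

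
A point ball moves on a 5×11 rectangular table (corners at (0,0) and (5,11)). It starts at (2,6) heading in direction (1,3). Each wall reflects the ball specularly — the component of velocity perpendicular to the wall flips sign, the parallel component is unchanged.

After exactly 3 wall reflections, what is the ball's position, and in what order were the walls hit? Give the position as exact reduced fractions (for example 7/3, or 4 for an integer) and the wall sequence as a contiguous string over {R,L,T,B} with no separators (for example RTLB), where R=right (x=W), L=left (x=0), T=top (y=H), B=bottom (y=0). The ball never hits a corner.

1. t=5/3 → T at (11/3,11); v=(1,-3)
2. t=4/3 → R at (5,7); v=(-1,-3)
3. t=7/3 → B at (8/3,0); v=(-1,3)

Final position: (8/3,0)
Wall sequence: TRB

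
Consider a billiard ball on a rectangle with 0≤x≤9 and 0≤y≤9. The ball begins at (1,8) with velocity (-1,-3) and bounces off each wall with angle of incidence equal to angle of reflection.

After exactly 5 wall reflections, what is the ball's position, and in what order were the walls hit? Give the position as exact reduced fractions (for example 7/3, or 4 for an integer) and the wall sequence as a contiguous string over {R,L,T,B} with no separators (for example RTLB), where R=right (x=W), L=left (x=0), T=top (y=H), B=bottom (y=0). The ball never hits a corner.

Final position: (9,4)
Wall sequence: LBTBR

1. t=1 → L at (0,5); v=(1,-3)
2. t=5/3 → B at (5/3,0); v=(1,3)
3. t=3 → T at (14/3,9); v=(1,-3)
4. t=3 → B at (23/3,0); v=(1,3)
5. t=4/3 → R at (9,4); v=(-1,3)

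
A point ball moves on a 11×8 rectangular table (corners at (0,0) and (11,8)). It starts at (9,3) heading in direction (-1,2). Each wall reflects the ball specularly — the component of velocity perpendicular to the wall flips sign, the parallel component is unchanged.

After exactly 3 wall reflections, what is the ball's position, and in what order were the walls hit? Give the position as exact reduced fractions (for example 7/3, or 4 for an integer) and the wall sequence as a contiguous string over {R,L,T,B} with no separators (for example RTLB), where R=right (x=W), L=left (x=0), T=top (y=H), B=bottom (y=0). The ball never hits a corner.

Final position: (0,5)
Wall sequence: TBL

1. t=5/2 → T at (13/2,8); v=(-1,-2)
2. t=4 → B at (5/2,0); v=(-1,2)
3. t=5/2 → L at (0,5); v=(1,2)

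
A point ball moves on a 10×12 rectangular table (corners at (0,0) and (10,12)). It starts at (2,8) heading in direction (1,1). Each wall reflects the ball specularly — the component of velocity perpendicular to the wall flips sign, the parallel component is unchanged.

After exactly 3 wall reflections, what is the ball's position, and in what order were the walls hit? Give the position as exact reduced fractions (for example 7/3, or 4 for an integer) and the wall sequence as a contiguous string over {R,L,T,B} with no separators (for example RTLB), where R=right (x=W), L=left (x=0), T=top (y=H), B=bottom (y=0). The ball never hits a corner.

1. t=4 → T at (6,12); v=(1,-1)
2. t=4 → R at (10,8); v=(-1,-1)
3. t=8 → B at (2,0); v=(-1,1)

Final position: (2,0)
Wall sequence: TRB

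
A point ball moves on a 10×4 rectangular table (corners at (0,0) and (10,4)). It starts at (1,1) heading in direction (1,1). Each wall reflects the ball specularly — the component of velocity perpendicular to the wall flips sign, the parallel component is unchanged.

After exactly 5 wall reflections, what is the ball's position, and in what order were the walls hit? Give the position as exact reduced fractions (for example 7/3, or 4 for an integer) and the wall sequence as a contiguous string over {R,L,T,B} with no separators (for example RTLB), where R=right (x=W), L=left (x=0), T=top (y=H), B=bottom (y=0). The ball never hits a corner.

Final position: (4,0)
Wall sequence: TBRTB

1. t=3 → T at (4,4); v=(1,-1)
2. t=4 → B at (8,0); v=(1,1)
3. t=2 → R at (10,2); v=(-1,1)
4. t=2 → T at (8,4); v=(-1,-1)
5. t=4 → B at (4,0); v=(-1,1)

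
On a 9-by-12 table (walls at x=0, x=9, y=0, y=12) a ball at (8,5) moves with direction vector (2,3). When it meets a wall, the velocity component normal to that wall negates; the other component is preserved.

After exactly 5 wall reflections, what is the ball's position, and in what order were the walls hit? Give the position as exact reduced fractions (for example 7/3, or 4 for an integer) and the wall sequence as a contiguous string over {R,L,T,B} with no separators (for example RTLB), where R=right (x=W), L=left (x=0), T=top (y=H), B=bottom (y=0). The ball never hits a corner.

1. t=1/2 → R at (9,13/2); v=(-2,3)
2. t=11/6 → T at (16/3,12); v=(-2,-3)
3. t=8/3 → L at (0,4); v=(2,-3)
4. t=4/3 → B at (8/3,0); v=(2,3)
5. t=19/6 → R at (9,19/2); v=(-2,3)

Final position: (9,19/2)
Wall sequence: RTLBR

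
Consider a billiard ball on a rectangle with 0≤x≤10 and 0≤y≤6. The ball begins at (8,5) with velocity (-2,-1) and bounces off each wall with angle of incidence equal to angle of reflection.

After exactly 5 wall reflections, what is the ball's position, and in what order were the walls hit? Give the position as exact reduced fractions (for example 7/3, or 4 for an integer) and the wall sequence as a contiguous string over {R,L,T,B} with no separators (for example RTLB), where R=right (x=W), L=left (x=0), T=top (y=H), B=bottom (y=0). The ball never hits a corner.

1. t=4 → L at (0,1); v=(2,-1)
2. t=1 → B at (2,0); v=(2,1)
3. t=4 → R at (10,4); v=(-2,1)
4. t=2 → T at (6,6); v=(-2,-1)
5. t=3 → L at (0,3); v=(2,-1)

Final position: (0,3)
Wall sequence: LBRTL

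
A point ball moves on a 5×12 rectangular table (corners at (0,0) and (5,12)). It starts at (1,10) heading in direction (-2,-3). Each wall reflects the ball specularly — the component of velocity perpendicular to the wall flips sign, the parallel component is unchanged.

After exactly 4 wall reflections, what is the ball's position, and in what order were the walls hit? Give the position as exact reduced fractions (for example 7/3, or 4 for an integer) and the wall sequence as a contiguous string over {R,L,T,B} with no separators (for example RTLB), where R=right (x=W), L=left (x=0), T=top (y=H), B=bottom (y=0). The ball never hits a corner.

1. t=1/2 → L at (0,17/2); v=(2,-3)
2. t=5/2 → R at (5,1); v=(-2,-3)
3. t=1/3 → B at (13/3,0); v=(-2,3)
4. t=13/6 → L at (0,13/2); v=(2,3)

Final position: (0,13/2)
Wall sequence: LRBL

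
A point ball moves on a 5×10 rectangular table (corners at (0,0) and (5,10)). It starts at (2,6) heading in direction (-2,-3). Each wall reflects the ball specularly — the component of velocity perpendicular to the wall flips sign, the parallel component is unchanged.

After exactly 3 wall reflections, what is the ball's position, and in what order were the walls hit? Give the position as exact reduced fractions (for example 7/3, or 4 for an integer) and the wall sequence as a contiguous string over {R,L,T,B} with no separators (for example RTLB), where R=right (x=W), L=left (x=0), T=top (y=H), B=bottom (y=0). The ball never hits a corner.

Final position: (5,9/2)
Wall sequence: LBR

1. t=1 → L at (0,3); v=(2,-3)
2. t=1 → B at (2,0); v=(2,3)
3. t=3/2 → R at (5,9/2); v=(-2,3)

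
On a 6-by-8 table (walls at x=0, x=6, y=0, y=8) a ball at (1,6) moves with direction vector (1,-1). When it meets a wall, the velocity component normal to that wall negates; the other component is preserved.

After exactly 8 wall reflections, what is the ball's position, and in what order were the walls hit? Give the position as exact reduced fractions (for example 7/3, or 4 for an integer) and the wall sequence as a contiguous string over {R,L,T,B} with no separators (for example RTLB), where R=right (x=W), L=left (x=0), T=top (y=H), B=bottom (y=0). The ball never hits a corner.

1. t=5 → R at (6,1); v=(-1,-1)
2. t=1 → B at (5,0); v=(-1,1)
3. t=5 → L at (0,5); v=(1,1)
4. t=3 → T at (3,8); v=(1,-1)
5. t=3 → R at (6,5); v=(-1,-1)
6. t=5 → B at (1,0); v=(-1,1)
7. t=1 → L at (0,1); v=(1,1)
8. t=6 → R at (6,7); v=(-1,1)

Final position: (6,7)
Wall sequence: RBLTRBLR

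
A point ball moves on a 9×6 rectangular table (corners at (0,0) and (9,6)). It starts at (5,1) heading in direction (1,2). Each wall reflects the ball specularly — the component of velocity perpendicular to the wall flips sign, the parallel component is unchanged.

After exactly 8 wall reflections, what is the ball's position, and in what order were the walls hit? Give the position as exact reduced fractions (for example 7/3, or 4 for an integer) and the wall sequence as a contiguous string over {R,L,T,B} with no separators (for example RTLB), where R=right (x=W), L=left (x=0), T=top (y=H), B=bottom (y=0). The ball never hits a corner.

Final position: (9/2,0)
Wall sequence: TRBTBLTB

1. t=5/2 → T at (15/2,6); v=(1,-2)
2. t=3/2 → R at (9,3); v=(-1,-2)
3. t=3/2 → B at (15/2,0); v=(-1,2)
4. t=3 → T at (9/2,6); v=(-1,-2)
5. t=3 → B at (3/2,0); v=(-1,2)
6. t=3/2 → L at (0,3); v=(1,2)
7. t=3/2 → T at (3/2,6); v=(1,-2)
8. t=3 → B at (9/2,0); v=(1,2)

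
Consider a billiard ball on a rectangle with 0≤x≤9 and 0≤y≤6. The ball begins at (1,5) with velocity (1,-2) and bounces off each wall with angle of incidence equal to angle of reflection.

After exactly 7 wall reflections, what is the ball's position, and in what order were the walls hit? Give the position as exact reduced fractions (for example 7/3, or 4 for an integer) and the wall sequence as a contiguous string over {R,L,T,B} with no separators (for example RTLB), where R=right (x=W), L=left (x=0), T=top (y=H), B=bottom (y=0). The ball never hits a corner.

1. t=5/2 → B at (7/2,0); v=(1,2)
2. t=3 → T at (13/2,6); v=(1,-2)
3. t=5/2 → R at (9,1); v=(-1,-2)
4. t=1/2 → B at (17/2,0); v=(-1,2)
5. t=3 → T at (11/2,6); v=(-1,-2)
6. t=3 → B at (5/2,0); v=(-1,2)
7. t=5/2 → L at (0,5); v=(1,2)

Final position: (0,5)
Wall sequence: BTRBTBL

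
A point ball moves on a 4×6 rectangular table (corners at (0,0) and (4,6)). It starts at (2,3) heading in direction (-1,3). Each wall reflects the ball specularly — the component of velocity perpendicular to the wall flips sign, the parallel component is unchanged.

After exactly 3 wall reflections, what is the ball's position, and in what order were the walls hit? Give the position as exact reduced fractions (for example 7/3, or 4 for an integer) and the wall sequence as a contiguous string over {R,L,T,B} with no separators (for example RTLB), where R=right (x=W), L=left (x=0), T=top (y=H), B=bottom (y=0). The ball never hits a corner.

Final position: (1,0)
Wall sequence: TLB

1. t=1 → T at (1,6); v=(-1,-3)
2. t=1 → L at (0,3); v=(1,-3)
3. t=1 → B at (1,0); v=(1,3)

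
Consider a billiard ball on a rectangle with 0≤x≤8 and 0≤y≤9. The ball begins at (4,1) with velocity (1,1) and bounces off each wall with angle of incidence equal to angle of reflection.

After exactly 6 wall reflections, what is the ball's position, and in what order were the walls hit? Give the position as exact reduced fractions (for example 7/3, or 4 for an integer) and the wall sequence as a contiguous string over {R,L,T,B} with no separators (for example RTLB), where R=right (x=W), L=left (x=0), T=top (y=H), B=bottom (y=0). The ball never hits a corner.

1. t=4 → R at (8,5); v=(-1,1)
2. t=4 → T at (4,9); v=(-1,-1)
3. t=4 → L at (0,5); v=(1,-1)
4. t=5 → B at (5,0); v=(1,1)
5. t=3 → R at (8,3); v=(-1,1)
6. t=6 → T at (2,9); v=(-1,-1)

Final position: (2,9)
Wall sequence: RTLBRT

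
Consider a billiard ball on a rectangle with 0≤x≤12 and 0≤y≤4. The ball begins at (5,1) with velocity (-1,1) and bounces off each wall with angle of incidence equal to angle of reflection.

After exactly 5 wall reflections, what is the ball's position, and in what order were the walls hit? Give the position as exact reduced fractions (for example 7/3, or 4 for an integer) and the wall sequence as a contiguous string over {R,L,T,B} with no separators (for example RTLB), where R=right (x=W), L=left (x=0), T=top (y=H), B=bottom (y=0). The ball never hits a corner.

Final position: (10,0)
Wall sequence: TLBTB

1. t=3 → T at (2,4); v=(-1,-1)
2. t=2 → L at (0,2); v=(1,-1)
3. t=2 → B at (2,0); v=(1,1)
4. t=4 → T at (6,4); v=(1,-1)
5. t=4 → B at (10,0); v=(1,1)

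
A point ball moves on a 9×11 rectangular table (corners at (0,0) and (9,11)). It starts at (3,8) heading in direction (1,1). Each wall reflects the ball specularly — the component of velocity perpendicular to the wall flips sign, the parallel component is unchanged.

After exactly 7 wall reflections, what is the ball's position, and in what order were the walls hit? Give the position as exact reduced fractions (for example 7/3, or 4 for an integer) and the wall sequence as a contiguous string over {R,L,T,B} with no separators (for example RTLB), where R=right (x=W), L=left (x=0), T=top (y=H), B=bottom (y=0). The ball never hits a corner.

Final position: (0,3)
Wall sequence: TRBLRTL

1. t=3 → T at (6,11); v=(1,-1)
2. t=3 → R at (9,8); v=(-1,-1)
3. t=8 → B at (1,0); v=(-1,1)
4. t=1 → L at (0,1); v=(1,1)
5. t=9 → R at (9,10); v=(-1,1)
6. t=1 → T at (8,11); v=(-1,-1)
7. t=8 → L at (0,3); v=(1,-1)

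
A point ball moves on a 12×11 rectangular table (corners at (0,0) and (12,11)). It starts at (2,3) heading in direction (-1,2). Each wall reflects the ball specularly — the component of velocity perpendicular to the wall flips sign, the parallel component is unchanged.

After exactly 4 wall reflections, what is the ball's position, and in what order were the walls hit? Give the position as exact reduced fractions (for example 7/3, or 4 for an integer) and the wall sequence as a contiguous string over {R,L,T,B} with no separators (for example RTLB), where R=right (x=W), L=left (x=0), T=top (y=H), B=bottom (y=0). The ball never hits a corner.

Final position: (12,9)
Wall sequence: LTBR

1. t=2 → L at (0,7); v=(1,2)
2. t=2 → T at (2,11); v=(1,-2)
3. t=11/2 → B at (15/2,0); v=(1,2)
4. t=9/2 → R at (12,9); v=(-1,2)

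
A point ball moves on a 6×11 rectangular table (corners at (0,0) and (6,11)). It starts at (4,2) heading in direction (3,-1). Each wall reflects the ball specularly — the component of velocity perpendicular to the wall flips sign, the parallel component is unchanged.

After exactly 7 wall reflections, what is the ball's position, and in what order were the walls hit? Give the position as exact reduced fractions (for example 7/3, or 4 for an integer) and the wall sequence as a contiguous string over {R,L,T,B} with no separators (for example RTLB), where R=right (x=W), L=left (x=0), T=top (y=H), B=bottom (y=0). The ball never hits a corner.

Final position: (0,26/3)
Wall sequence: RBLRLRL

1. t=2/3 → R at (6,4/3); v=(-3,-1)
2. t=4/3 → B at (2,0); v=(-3,1)
3. t=2/3 → L at (0,2/3); v=(3,1)
4. t=2 → R at (6,8/3); v=(-3,1)
5. t=2 → L at (0,14/3); v=(3,1)
6. t=2 → R at (6,20/3); v=(-3,1)
7. t=2 → L at (0,26/3); v=(3,1)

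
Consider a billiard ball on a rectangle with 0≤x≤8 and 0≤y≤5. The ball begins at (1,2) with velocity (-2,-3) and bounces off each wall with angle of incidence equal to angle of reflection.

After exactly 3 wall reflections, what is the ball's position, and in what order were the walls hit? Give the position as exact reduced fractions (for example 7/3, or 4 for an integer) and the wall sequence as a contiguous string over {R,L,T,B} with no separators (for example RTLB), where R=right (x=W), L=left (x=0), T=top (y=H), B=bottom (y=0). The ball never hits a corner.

1. t=1/2 → L at (0,1/2); v=(2,-3)
2. t=1/6 → B at (1/3,0); v=(2,3)
3. t=5/3 → T at (11/3,5); v=(2,-3)

Final position: (11/3,5)
Wall sequence: LBT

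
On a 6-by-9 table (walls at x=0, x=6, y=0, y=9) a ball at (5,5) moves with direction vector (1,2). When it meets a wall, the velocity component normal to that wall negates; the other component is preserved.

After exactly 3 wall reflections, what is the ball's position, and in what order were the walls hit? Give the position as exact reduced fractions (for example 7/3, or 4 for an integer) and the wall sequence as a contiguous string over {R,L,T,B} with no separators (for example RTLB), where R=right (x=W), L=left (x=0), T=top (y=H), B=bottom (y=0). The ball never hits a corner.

Final position: (1/2,0)
Wall sequence: RTB

1. t=1 → R at (6,7); v=(-1,2)
2. t=1 → T at (5,9); v=(-1,-2)
3. t=9/2 → B at (1/2,0); v=(-1,2)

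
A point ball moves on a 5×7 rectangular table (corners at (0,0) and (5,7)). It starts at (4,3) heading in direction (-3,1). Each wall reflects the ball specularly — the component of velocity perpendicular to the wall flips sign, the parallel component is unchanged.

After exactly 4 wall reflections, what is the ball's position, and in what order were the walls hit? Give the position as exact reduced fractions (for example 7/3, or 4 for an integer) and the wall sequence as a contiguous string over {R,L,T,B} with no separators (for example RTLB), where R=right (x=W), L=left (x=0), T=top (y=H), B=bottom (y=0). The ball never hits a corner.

Final position: (0,19/3)
Wall sequence: LRTL

1. t=4/3 → L at (0,13/3); v=(3,1)
2. t=5/3 → R at (5,6); v=(-3,1)
3. t=1 → T at (2,7); v=(-3,-1)
4. t=2/3 → L at (0,19/3); v=(3,-1)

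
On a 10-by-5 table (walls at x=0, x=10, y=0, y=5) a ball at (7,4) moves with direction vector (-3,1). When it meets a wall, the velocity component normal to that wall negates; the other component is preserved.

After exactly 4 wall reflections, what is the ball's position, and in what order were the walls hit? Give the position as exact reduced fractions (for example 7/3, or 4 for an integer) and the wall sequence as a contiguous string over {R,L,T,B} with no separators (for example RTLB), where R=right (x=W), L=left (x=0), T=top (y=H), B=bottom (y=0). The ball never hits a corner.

Final position: (9,0)
Wall sequence: TLRB

1. t=1 → T at (4,5); v=(-3,-1)
2. t=4/3 → L at (0,11/3); v=(3,-1)
3. t=10/3 → R at (10,1/3); v=(-3,-1)
4. t=1/3 → B at (9,0); v=(-3,1)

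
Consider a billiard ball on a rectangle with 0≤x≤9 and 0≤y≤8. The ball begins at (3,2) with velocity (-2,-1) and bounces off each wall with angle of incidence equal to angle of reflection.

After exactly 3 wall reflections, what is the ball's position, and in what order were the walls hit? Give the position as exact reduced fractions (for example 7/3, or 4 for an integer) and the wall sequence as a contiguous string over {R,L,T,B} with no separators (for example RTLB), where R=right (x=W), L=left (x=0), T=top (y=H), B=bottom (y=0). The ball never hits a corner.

Final position: (9,4)
Wall sequence: LBR

1. t=3/2 → L at (0,1/2); v=(2,-1)
2. t=1/2 → B at (1,0); v=(2,1)
3. t=4 → R at (9,4); v=(-2,1)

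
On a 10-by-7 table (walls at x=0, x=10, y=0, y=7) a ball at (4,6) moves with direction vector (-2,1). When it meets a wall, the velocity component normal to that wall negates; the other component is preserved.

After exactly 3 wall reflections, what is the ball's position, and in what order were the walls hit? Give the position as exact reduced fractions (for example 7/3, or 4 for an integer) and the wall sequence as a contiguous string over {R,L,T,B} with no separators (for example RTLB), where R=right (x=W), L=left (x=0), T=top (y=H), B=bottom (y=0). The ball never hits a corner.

1. t=1 → T at (2,7); v=(-2,-1)
2. t=1 → L at (0,6); v=(2,-1)
3. t=5 → R at (10,1); v=(-2,-1)

Final position: (10,1)
Wall sequence: TLR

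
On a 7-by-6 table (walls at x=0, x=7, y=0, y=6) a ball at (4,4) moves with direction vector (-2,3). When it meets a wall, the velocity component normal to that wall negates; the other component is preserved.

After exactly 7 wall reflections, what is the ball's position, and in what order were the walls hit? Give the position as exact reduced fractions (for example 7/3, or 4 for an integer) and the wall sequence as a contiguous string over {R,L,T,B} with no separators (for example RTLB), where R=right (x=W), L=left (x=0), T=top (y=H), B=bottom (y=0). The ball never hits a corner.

1. t=2/3 → T at (8/3,6); v=(-2,-3)
2. t=4/3 → L at (0,2); v=(2,-3)
3. t=2/3 → B at (4/3,0); v=(2,3)
4. t=2 → T at (16/3,6); v=(2,-3)
5. t=5/6 → R at (7,7/2); v=(-2,-3)
6. t=7/6 → B at (14/3,0); v=(-2,3)
7. t=2 → T at (2/3,6); v=(-2,-3)

Final position: (2/3,6)
Wall sequence: TLBTRBT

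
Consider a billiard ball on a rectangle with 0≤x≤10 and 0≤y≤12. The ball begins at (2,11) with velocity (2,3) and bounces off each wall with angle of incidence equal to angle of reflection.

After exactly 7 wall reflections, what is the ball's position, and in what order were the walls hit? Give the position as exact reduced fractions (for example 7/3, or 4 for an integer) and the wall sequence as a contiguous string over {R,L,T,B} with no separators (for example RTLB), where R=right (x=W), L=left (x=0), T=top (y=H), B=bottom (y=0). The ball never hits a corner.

1. t=1/3 → T at (8/3,12); v=(2,-3)
2. t=11/3 → R at (10,1); v=(-2,-3)
3. t=1/3 → B at (28/3,0); v=(-2,3)
4. t=4 → T at (4/3,12); v=(-2,-3)
5. t=2/3 → L at (0,10); v=(2,-3)
6. t=10/3 → B at (20/3,0); v=(2,3)
7. t=5/3 → R at (10,5); v=(-2,3)

Final position: (10,5)
Wall sequence: TRBTLBR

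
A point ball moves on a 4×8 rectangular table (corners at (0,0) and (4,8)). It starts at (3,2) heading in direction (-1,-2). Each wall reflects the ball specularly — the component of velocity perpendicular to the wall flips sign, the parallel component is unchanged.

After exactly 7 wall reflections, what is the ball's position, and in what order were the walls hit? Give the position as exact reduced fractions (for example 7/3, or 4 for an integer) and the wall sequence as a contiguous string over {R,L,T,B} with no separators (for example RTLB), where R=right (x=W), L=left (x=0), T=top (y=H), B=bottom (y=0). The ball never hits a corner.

1. t=1 → B at (2,0); v=(-1,2)
2. t=2 → L at (0,4); v=(1,2)
3. t=2 → T at (2,8); v=(1,-2)
4. t=2 → R at (4,4); v=(-1,-2)
5. t=2 → B at (2,0); v=(-1,2)
6. t=2 → L at (0,4); v=(1,2)
7. t=2 → T at (2,8); v=(1,-2)

Final position: (2,8)
Wall sequence: BLTRBLT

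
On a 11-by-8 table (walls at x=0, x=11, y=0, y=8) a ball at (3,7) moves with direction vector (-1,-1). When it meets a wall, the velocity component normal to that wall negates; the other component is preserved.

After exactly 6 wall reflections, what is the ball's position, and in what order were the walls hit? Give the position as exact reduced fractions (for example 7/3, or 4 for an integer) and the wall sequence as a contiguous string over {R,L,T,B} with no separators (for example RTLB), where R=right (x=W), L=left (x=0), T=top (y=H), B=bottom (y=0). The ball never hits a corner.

Final position: (0,2)
Wall sequence: LBRTBL

1. t=3 → L at (0,4); v=(1,-1)
2. t=4 → B at (4,0); v=(1,1)
3. t=7 → R at (11,7); v=(-1,1)
4. t=1 → T at (10,8); v=(-1,-1)
5. t=8 → B at (2,0); v=(-1,1)
6. t=2 → L at (0,2); v=(1,1)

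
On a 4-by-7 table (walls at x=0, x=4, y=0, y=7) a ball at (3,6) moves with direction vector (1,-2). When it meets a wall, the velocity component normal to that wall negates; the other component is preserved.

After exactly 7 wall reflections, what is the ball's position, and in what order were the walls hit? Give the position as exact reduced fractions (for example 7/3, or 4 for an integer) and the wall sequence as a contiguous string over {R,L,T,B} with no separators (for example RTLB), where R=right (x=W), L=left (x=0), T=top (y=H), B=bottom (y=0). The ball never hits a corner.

Final position: (0,6)
Wall sequence: RBLTRBL

1. t=1 → R at (4,4); v=(-1,-2)
2. t=2 → B at (2,0); v=(-1,2)
3. t=2 → L at (0,4); v=(1,2)
4. t=3/2 → T at (3/2,7); v=(1,-2)
5. t=5/2 → R at (4,2); v=(-1,-2)
6. t=1 → B at (3,0); v=(-1,2)
7. t=3 → L at (0,6); v=(1,2)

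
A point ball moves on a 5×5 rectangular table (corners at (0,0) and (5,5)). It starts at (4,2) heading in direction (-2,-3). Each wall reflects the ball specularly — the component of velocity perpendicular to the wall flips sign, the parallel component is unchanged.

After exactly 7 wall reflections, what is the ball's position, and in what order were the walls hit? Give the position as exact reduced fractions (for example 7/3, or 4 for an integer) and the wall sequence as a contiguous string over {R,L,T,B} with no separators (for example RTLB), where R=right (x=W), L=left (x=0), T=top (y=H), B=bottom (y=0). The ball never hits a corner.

Final position: (0,1)
Wall sequence: BLTBRTL

1. t=2/3 → B at (8/3,0); v=(-2,3)
2. t=4/3 → L at (0,4); v=(2,3)
3. t=1/3 → T at (2/3,5); v=(2,-3)
4. t=5/3 → B at (4,0); v=(2,3)
5. t=1/2 → R at (5,3/2); v=(-2,3)
6. t=7/6 → T at (8/3,5); v=(-2,-3)
7. t=4/3 → L at (0,1); v=(2,-3)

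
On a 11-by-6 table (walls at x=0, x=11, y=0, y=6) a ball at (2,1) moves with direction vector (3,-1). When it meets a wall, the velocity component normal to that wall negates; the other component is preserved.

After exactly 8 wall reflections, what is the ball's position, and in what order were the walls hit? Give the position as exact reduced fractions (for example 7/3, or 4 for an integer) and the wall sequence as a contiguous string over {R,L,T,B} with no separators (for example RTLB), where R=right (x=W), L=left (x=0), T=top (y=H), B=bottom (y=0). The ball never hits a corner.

Final position: (11,14/3)
Wall sequence: BRLTRBLR

1. t=1 → B at (5,0); v=(3,1)
2. t=2 → R at (11,2); v=(-3,1)
3. t=11/3 → L at (0,17/3); v=(3,1)
4. t=1/3 → T at (1,6); v=(3,-1)
5. t=10/3 → R at (11,8/3); v=(-3,-1)
6. t=8/3 → B at (3,0); v=(-3,1)
7. t=1 → L at (0,1); v=(3,1)
8. t=11/3 → R at (11,14/3); v=(-3,1)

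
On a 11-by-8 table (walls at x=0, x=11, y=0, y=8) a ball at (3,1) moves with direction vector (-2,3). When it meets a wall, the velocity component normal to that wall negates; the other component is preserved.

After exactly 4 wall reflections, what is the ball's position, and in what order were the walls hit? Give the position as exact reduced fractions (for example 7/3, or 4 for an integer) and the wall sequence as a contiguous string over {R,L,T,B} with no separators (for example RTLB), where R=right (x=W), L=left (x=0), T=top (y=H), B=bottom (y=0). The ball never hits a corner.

Final position: (11,6)
Wall sequence: LTBR

1. t=3/2 → L at (0,11/2); v=(2,3)
2. t=5/6 → T at (5/3,8); v=(2,-3)
3. t=8/3 → B at (7,0); v=(2,3)
4. t=2 → R at (11,6); v=(-2,3)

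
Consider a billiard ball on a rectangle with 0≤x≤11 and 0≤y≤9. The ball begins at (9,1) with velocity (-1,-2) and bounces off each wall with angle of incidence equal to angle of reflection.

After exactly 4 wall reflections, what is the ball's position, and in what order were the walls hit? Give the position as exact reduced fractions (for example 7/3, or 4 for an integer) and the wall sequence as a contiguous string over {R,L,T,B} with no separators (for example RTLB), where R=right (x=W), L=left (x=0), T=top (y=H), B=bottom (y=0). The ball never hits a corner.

1. t=1/2 → B at (17/2,0); v=(-1,2)
2. t=9/2 → T at (4,9); v=(-1,-2)
3. t=4 → L at (0,1); v=(1,-2)
4. t=1/2 → B at (1/2,0); v=(1,2)

Final position: (1/2,0)
Wall sequence: BTLB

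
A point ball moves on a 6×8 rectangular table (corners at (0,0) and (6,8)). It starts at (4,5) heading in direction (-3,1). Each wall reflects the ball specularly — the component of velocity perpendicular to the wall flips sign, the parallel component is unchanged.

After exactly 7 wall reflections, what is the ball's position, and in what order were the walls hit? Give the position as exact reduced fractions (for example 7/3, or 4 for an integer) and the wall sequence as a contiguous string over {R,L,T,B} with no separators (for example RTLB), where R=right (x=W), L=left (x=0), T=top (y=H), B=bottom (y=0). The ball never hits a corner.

Final position: (5,0)
Wall sequence: LTRLRLB

1. t=4/3 → L at (0,19/3); v=(3,1)
2. t=5/3 → T at (5,8); v=(3,-1)
3. t=1/3 → R at (6,23/3); v=(-3,-1)
4. t=2 → L at (0,17/3); v=(3,-1)
5. t=2 → R at (6,11/3); v=(-3,-1)
6. t=2 → L at (0,5/3); v=(3,-1)
7. t=5/3 → B at (5,0); v=(3,1)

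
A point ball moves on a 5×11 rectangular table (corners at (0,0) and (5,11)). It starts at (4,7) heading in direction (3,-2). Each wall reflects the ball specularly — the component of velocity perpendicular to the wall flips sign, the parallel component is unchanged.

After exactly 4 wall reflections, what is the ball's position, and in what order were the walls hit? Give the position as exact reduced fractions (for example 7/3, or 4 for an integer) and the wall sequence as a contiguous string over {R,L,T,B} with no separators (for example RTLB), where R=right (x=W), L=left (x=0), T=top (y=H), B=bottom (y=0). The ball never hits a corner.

1. t=1/3 → R at (5,19/3); v=(-3,-2)
2. t=5/3 → L at (0,3); v=(3,-2)
3. t=3/2 → B at (9/2,0); v=(3,2)
4. t=1/6 → R at (5,1/3); v=(-3,2)

Final position: (5,1/3)
Wall sequence: RLBR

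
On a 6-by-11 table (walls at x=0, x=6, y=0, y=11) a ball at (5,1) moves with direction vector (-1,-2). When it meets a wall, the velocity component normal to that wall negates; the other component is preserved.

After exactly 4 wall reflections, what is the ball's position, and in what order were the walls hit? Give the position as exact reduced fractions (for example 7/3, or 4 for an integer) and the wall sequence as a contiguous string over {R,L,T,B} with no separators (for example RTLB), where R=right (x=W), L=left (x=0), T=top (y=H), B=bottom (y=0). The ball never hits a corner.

1. t=1/2 → B at (9/2,0); v=(-1,2)
2. t=9/2 → L at (0,9); v=(1,2)
3. t=1 → T at (1,11); v=(1,-2)
4. t=5 → R at (6,1); v=(-1,-2)

Final position: (6,1)
Wall sequence: BLTR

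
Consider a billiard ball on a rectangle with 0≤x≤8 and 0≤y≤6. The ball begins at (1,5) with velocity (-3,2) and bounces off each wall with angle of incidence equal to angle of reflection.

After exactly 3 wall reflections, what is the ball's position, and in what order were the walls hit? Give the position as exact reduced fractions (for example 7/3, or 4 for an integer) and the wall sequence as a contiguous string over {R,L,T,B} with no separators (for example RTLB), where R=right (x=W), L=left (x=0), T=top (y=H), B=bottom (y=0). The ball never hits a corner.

Final position: (8,1)
Wall sequence: LTR

1. t=1/3 → L at (0,17/3); v=(3,2)
2. t=1/6 → T at (1/2,6); v=(3,-2)
3. t=5/2 → R at (8,1); v=(-3,-2)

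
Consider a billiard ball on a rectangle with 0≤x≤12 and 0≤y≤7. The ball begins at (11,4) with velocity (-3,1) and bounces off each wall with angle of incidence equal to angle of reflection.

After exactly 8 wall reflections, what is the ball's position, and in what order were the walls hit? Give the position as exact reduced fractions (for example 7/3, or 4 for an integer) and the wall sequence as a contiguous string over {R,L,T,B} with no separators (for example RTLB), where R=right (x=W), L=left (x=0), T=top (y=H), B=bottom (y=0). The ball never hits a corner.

Final position: (0,13/3)
Wall sequence: TLRBLRTL

1. t=3 → T at (2,7); v=(-3,-1)
2. t=2/3 → L at (0,19/3); v=(3,-1)
3. t=4 → R at (12,7/3); v=(-3,-1)
4. t=7/3 → B at (5,0); v=(-3,1)
5. t=5/3 → L at (0,5/3); v=(3,1)
6. t=4 → R at (12,17/3); v=(-3,1)
7. t=4/3 → T at (8,7); v=(-3,-1)
8. t=8/3 → L at (0,13/3); v=(3,-1)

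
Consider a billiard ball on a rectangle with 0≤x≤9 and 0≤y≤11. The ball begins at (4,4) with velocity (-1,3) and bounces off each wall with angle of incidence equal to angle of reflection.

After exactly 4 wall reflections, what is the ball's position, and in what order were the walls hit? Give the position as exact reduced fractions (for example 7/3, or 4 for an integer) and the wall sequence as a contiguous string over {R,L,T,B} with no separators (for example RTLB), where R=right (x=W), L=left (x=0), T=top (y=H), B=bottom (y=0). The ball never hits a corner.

Final position: (17/3,11)
Wall sequence: TLBT

1. t=7/3 → T at (5/3,11); v=(-1,-3)
2. t=5/3 → L at (0,6); v=(1,-3)
3. t=2 → B at (2,0); v=(1,3)
4. t=11/3 → T at (17/3,11); v=(1,-3)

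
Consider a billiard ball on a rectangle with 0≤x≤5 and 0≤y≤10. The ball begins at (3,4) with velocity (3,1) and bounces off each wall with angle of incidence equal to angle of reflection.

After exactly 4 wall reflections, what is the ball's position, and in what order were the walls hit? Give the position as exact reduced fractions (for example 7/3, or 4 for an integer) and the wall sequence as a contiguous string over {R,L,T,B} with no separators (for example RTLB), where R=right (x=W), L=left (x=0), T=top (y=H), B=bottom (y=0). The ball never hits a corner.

Final position: (0,29/3)
Wall sequence: RLRL

1. t=2/3 → R at (5,14/3); v=(-3,1)
2. t=5/3 → L at (0,19/3); v=(3,1)
3. t=5/3 → R at (5,8); v=(-3,1)
4. t=5/3 → L at (0,29/3); v=(3,1)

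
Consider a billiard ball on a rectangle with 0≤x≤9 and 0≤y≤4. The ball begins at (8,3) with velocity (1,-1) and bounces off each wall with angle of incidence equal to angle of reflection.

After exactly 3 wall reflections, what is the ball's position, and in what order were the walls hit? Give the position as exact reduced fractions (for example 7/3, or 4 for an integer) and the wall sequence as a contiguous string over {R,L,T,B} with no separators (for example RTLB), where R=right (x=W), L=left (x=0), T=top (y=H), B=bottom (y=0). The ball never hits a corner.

1. t=1 → R at (9,2); v=(-1,-1)
2. t=2 → B at (7,0); v=(-1,1)
3. t=4 → T at (3,4); v=(-1,-1)

Final position: (3,4)
Wall sequence: RBT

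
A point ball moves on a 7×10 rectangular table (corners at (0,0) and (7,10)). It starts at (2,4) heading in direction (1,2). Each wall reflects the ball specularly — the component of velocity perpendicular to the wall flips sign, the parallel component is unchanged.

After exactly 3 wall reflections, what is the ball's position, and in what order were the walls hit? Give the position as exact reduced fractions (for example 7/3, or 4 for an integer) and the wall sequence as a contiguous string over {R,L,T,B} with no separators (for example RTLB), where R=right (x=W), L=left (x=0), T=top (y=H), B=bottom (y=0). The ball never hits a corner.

1. t=3 → T at (5,10); v=(1,-2)
2. t=2 → R at (7,6); v=(-1,-2)
3. t=3 → B at (4,0); v=(-1,2)

Final position: (4,0)
Wall sequence: TRB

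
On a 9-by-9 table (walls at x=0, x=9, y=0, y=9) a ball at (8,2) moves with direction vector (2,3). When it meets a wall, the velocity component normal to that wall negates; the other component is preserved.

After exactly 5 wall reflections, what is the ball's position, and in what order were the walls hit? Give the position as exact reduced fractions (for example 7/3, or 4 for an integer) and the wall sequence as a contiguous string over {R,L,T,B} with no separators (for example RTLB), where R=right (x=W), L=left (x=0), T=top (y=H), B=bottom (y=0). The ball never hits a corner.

Final position: (20/3,9)
Wall sequence: RTLBT

1. t=1/2 → R at (9,7/2); v=(-2,3)
2. t=11/6 → T at (16/3,9); v=(-2,-3)
3. t=8/3 → L at (0,1); v=(2,-3)
4. t=1/3 → B at (2/3,0); v=(2,3)
5. t=3 → T at (20/3,9); v=(2,-3)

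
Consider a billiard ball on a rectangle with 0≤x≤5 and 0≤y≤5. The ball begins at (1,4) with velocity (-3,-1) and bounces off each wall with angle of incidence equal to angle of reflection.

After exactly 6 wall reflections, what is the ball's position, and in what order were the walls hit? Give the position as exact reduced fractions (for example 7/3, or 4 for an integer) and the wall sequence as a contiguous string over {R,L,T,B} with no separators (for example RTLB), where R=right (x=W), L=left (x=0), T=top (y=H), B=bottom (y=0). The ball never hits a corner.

1. t=1/3 → L at (0,11/3); v=(3,-1)
2. t=5/3 → R at (5,2); v=(-3,-1)
3. t=5/3 → L at (0,1/3); v=(3,-1)
4. t=1/3 → B at (1,0); v=(3,1)
5. t=4/3 → R at (5,4/3); v=(-3,1)
6. t=5/3 → L at (0,3); v=(3,1)

Final position: (0,3)
Wall sequence: LRLBRL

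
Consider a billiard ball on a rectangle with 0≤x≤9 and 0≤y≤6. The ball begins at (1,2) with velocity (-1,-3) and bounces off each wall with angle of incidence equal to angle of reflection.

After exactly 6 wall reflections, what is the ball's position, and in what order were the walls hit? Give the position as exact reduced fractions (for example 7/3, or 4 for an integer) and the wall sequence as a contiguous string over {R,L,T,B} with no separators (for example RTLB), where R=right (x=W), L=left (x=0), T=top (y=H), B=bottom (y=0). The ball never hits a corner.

Final position: (23/3,0)
Wall sequence: BLTBTB

1. t=2/3 → B at (1/3,0); v=(-1,3)
2. t=1/3 → L at (0,1); v=(1,3)
3. t=5/3 → T at (5/3,6); v=(1,-3)
4. t=2 → B at (11/3,0); v=(1,3)
5. t=2 → T at (17/3,6); v=(1,-3)
6. t=2 → B at (23/3,0); v=(1,3)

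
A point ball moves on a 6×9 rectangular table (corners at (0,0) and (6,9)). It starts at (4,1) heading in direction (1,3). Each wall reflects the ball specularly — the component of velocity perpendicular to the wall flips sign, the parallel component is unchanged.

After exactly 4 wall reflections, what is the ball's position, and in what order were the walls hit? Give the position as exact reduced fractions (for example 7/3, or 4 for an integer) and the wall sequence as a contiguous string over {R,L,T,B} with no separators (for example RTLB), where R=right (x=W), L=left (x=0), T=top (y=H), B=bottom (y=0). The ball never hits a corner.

Final position: (0,7)
Wall sequence: RTBL

1. t=2 → R at (6,7); v=(-1,3)
2. t=2/3 → T at (16/3,9); v=(-1,-3)
3. t=3 → B at (7/3,0); v=(-1,3)
4. t=7/3 → L at (0,7); v=(1,3)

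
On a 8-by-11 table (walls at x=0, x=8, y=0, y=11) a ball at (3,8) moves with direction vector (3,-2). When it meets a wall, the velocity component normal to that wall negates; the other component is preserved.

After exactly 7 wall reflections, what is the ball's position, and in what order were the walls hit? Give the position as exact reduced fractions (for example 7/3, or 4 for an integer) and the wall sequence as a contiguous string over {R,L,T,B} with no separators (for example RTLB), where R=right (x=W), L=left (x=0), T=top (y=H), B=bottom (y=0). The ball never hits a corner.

Final position: (8,16/3)
Wall sequence: RBLRTLR

1. t=5/3 → R at (8,14/3); v=(-3,-2)
2. t=7/3 → B at (1,0); v=(-3,2)
3. t=1/3 → L at (0,2/3); v=(3,2)
4. t=8/3 → R at (8,6); v=(-3,2)
5. t=5/2 → T at (1/2,11); v=(-3,-2)
6. t=1/6 → L at (0,32/3); v=(3,-2)
7. t=8/3 → R at (8,16/3); v=(-3,-2)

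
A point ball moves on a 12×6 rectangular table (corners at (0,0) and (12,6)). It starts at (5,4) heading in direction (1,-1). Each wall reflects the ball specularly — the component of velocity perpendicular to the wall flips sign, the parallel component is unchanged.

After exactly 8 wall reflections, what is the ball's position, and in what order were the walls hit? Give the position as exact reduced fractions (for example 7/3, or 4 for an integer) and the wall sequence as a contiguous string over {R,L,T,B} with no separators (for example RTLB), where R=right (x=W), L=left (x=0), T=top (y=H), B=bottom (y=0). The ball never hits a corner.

Final position: (12,3)
Wall sequence: BRTBLTBR

1. t=4 → B at (9,0); v=(1,1)
2. t=3 → R at (12,3); v=(-1,1)
3. t=3 → T at (9,6); v=(-1,-1)
4. t=6 → B at (3,0); v=(-1,1)
5. t=3 → L at (0,3); v=(1,1)
6. t=3 → T at (3,6); v=(1,-1)
7. t=6 → B at (9,0); v=(1,1)
8. t=3 → R at (12,3); v=(-1,1)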